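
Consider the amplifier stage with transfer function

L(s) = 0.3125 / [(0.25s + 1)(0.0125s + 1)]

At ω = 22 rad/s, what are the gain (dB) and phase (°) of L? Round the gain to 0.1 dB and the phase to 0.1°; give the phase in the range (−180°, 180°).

-25.4 dB, -95.1°

At ω = 22 rad/s:
pole (1 + j22·0.25) = 1 + j5.5 → |·| ≈ 5.5902, ∠ ≈ 79.70°
pole (1 + j22·0.0125) = 1 + j0.275 → |·| ≈ 1.0371, ∠ ≈ 15.38°
|L| = 0.3125 · 1 / (5.5902 · 1.0371) ≈ 0.053902
Gain = 20 log₁₀(0.053902) ≈ -25.37 dB
∠L = (0°) − (79.70° + 15.38°) = -95.08°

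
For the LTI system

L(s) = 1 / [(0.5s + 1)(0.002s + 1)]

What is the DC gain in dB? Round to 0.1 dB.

0.0 dB

L(0) = 1 · 1 / 1 = 1
20 log₁₀(1) ≈ 0.00 dB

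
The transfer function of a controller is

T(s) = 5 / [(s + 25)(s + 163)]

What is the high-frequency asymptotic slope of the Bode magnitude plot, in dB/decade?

Each pole contributes −20 dB/decade at high frequency; each zero contributes +20 dB/decade.
Net: 0 zero(s) − 2 pole(s) → -40 dB/decade.

-40 dB/decade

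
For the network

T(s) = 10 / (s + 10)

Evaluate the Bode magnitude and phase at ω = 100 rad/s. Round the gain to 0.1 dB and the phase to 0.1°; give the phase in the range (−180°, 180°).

At s = jω = j100:
pole (s+10): 10 + j100 → |·| = √(10²+100²) = √10100 ≈ 100.5, ∠ = arctan(100/10) ≈ 84.29°
|T| = 10 / 100.5 ≈ 0.099502
Gain = 20 log₁₀(0.099502) ≈ -20.04 dB
∠T = 0.00° − 84.29° = -84.29°

-20.0 dB, -84.3°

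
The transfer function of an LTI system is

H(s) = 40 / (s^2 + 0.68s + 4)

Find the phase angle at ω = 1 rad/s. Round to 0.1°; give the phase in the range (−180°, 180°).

At s = jω = j1:
quadratic: (j1)² + 0.68·j1 + 4 = 3 + j0.68 → |·| ≈ 3.0761, ∠ ≈ 12.77°
∠H = 0.00° − 12.77° = -12.77°

-12.8°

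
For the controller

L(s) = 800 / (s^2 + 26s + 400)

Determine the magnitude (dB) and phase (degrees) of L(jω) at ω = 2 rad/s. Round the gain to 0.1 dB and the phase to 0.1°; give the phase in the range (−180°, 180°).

At s = jω = j2:
quadratic: (j2)² + 26·j2 + 400 = 396 + j52 → |·| ≈ 399.4, ∠ ≈ 7.48°
|L| = 800 / 399.4 ≈ 2.003
Gain = 20 log₁₀(2.003) ≈ 6.03 dB
∠L = 0.00° − 7.48° = -7.48°

6.0 dB, -7.5°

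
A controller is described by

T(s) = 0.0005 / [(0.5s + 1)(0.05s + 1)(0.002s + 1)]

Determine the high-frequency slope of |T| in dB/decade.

Each pole contributes −20 dB/decade at high frequency; each zero contributes +20 dB/decade.
Net: 0 zero(s) − 3 pole(s) → -60 dB/decade.

-60 dB/decade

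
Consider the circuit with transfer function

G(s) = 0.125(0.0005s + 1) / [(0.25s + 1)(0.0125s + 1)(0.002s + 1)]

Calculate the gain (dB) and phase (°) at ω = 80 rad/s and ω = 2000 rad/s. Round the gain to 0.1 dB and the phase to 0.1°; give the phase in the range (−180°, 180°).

ω = 80: -47.2 dB, -138.9°; ω = 2000: -109.3 dB, 151.4°

At ω = 80 rad/s:
zero (1 + j80·0.0005) = 1 + j0.04 → |·| ≈ 1.0008, ∠ ≈ 2.29°
pole (1 + j80·0.25) = 1 + j20 → |·| ≈ 20.025, ∠ ≈ 87.14°
pole (1 + j80·0.0125) = 1 + j1 → |·| ≈ 1.4142, ∠ ≈ 45.00°
pole (1 + j80·0.002) = 1 + j0.16 → |·| ≈ 1.0127, ∠ ≈ 9.09°
|G| = 0.125 · 1.0008 / (20.025 · 1.4142 · 1.0127) ≈ 0.0043621
Gain = 20 log₁₀(0.0043621) ≈ -47.21 dB
∠G = (2.29°) − (87.14° + 45.00° + 9.09°) = -138.94°

At ω = 2000 rad/s:
zero (1 + j2000·0.0005) = 1 + j1 → |·| ≈ 1.4142, ∠ ≈ 45.00°
pole (1 + j2000·0.25) = 1 + j500 → |·| ≈ 500, ∠ ≈ 89.89°
pole (1 + j2000·0.0125) = 1 + j25 → |·| ≈ 25.02, ∠ ≈ 87.71°
pole (1 + j2000·0.002) = 1 + j4 → |·| ≈ 4.1231, ∠ ≈ 75.96°
|G| = 0.125 · 1.4142 / (500 · 25.02 · 4.1231) ≈ 3.4272e-06
Gain = 20 log₁₀(3.4272e-06) ≈ -109.30 dB
∠G = (45.00°) − (89.89° + 87.71° + 75.96°) = -208.56° ≡ 151.44° (principal value)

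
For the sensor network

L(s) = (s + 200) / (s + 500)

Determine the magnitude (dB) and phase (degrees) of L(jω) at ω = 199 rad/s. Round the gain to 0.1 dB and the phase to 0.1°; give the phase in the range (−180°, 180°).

-5.6 dB, 23.2°

At s = jω = j199:
zero (s+200): 200 + j199 → |·| = √(200²+199²) = √79601 ≈ 282.14, ∠ = arctan(199/200) ≈ 44.86°
pole (s+500): 500 + j199 → |·| = √(500²+199²) = √289601 ≈ 538.15, ∠ = arctan(199/500) ≈ 21.70°
|L| = 1 · 282.14 / 538.15 ≈ 0.52428
Gain = 20 log₁₀(0.52428) ≈ -5.61 dB
∠L = 44.86° − 21.70° = 23.16°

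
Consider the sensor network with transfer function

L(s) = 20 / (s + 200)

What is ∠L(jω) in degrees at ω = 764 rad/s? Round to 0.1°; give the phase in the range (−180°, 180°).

At s = jω = j764:
pole (s+200): 200 + j764 → |·| = √(200²+764²) = √623696 ≈ 789.74, ∠ = arctan(764/200) ≈ 75.33°
∠L = 0.00° − 75.33° = -75.33°

-75.3°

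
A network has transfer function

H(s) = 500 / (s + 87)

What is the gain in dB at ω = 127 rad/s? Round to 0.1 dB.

10.2 dB

At s = jω = j127:
pole (s+87): 87 + j127 → |·| = √(87²+127²) = √23698 ≈ 153.94, ∠ = arctan(127/87) ≈ 55.59°
|H| = 500 / 153.94 ≈ 3.248
Gain = 20 log₁₀(3.248) ≈ 10.23 dB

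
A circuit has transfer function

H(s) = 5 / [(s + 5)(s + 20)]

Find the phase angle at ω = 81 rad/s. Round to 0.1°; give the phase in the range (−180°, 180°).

At s = jω = j81:
pole (s+5): 5 + j81 → |·| = √(5²+81²) = √6586 ≈ 81.154, ∠ = arctan(81/5) ≈ 86.47°
pole (s+20): 20 + j81 → |·| = √(20²+81²) = √6961 ≈ 83.433, ∠ = arctan(81/20) ≈ 76.13°
∠H = 0.00° − 162.60° = -162.60°

-162.6°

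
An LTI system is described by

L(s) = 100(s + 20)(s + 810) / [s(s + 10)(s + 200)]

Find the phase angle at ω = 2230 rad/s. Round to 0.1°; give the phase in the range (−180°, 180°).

-105.1°

At s = jω = j2230:
zero (s+20): 20 + j2230 → |·| = √(20²+2230²) = √4973300 ≈ 2230.1, ∠ = arctan(2230/20) ≈ 89.49°
zero (s+810): 810 + j2230 → |·| = √(810²+2230²) = √5629000 ≈ 2372.6, ∠ = arctan(2230/810) ≈ 70.04°
pole (s+10): 10 + j2230 → |·| = √(10²+2230²) = √4973000 ≈ 2230, ∠ = arctan(2230/10) ≈ 89.74°
pole (s+200): 200 + j2230 → |·| = √(200²+2230²) = √5012900 ≈ 2239, ∠ = arctan(2230/200) ≈ 84.88°
pole at origin: |s| = 2230, ∠ = 90.00° (in denominator)
∠L = 159.53° − 264.62° = -105.09°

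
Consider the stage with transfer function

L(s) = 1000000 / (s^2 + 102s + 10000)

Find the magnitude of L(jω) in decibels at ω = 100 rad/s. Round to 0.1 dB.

At s = jω = j100:
quadratic: (j100)² + 102·j100 + 10000 = 0 + j10200 → |·| ≈ 10200, ∠ ≈ 90.00°
|L| = 1000000 / 10200 ≈ 98.039
Gain = 20 log₁₀(98.039) ≈ 39.83 dB

39.8 dB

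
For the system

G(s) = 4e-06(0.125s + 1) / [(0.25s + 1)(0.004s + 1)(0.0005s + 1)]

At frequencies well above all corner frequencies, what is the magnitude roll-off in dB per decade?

-40 dB/decade

Each pole contributes −20 dB/decade at high frequency; each zero contributes +20 dB/decade.
Net: 1 zero(s) − 3 pole(s) → -40 dB/decade.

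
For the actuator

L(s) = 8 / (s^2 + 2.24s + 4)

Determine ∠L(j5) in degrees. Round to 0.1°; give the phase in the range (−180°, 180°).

At s = jω = j5:
quadratic: (j5)² + 2.24·j5 + 4 = -21 + j11.2 → |·| ≈ 23.8, ∠ ≈ 151.93°
∠L = 0.00° − 151.93° = -151.93°

-151.9°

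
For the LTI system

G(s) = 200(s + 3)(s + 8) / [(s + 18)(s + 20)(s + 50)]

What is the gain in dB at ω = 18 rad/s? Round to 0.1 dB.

At s = jω = j18:
zero (s+3): 3 + j18 → |·| = √(3²+18²) = √333 ≈ 18.248, ∠ = arctan(18/3) ≈ 80.54°
zero (s+8): 8 + j18 → |·| = √(8²+18²) = √388 ≈ 19.698, ∠ = arctan(18/8) ≈ 66.04°
pole (s+18): 18 + j18 → |·| = √(18²+18²) = √648 ≈ 25.456, ∠ = arctan(18/18) ≈ 45.00°
pole (s+20): 20 + j18 → |·| = √(20²+18²) = √724 ≈ 26.907, ∠ = arctan(18/20) ≈ 41.99°
pole (s+50): 50 + j18 → |·| = √(50²+18²) = √2824 ≈ 53.141, ∠ = arctan(18/50) ≈ 19.80°
|G| = 200 · 359.45 / 36399 ≈ 1.9751
Gain = 20 log₁₀(1.9751) ≈ 5.91 dB

5.9 dB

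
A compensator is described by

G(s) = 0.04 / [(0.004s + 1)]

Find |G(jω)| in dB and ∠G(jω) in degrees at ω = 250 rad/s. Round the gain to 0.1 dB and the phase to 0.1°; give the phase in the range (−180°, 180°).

At ω = 250 rad/s:
pole (1 + j250·0.004) = 1 + j1 → |·| ≈ 1.4142, ∠ ≈ 45.00°
|G| = 0.04 · 1 / (1.4142) ≈ 0.028285
Gain = 20 log₁₀(0.028285) ≈ -30.97 dB
∠G = (0°) − (45.00°) = -45.00°

-31.0 dB, -45.0°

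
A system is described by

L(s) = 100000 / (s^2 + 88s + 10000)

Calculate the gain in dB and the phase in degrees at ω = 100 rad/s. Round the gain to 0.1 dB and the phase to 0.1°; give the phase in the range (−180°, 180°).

At s = jω = j100:
quadratic: (j100)² + 88·j100 + 10000 = 0 + j8800 → |·| ≈ 8800, ∠ ≈ 90.00°
|L| = 100000 / 8800 ≈ 11.364
Gain = 20 log₁₀(11.364) ≈ 21.11 dB
∠L = 0.00° − 90.00° = -90.00°

21.1 dB, -90.0°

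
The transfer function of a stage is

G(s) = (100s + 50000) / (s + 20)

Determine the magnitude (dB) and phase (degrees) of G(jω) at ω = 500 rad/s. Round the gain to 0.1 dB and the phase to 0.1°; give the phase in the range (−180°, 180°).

43.0 dB, -42.7°

Substitute s = j500:
Numerator: 100(j500) + 50000 = 50000 + j50000
Denominator: (j500) + 20 = 20 + j500
|N| = √(50000² + 50000²) ≈ 70711, ∠N ≈ 45.00°
|D| = √(20² + 500²) ≈ 500.4, ∠D ≈ 87.71°
|G| = 70711 / 500.4 ≈ 141.31
Gain = 20 log₁₀(141.31) ≈ 43.00 dB
∠G = 45.00° − 87.71° = -42.71°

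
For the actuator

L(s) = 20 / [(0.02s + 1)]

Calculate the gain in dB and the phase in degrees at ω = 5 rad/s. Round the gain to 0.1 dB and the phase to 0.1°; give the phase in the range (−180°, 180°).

26.0 dB, -5.7°

At ω = 5 rad/s:
pole (1 + j5·0.02) = 1 + j0.1 → |·| ≈ 1.005, ∠ ≈ 5.71°
|L| = 20 · 1 / (1.005) ≈ 19.9
Gain = 20 log₁₀(19.9) ≈ 25.98 dB
∠L = (0°) − (5.71°) = -5.71°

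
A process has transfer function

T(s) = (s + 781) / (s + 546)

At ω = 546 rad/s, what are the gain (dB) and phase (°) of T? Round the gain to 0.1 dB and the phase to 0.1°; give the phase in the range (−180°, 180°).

Substitute s = j546:
Numerator: (j546) + 781 = 781 + j546
Denominator: (j546) + 546 = 546 + j546
|N| = √(781² + 546²) ≈ 952.93, ∠N ≈ 34.96°
|D| = √(546² + 546²) ≈ 772.16, ∠D ≈ 45.00°
|T| = 952.93 / 772.16 ≈ 1.2341
Gain = 20 log₁₀(1.2341) ≈ 1.83 dB
∠T = 34.96° − 45.00° = -10.04°

1.8 dB, -10.0°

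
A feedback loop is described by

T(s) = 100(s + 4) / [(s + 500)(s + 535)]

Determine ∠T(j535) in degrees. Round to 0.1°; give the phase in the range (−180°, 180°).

-2.4°

At s = jω = j535:
zero (s+4): 4 + j535 → |·| = √(4²+535²) = √286241 ≈ 535.01, ∠ = arctan(535/4) ≈ 89.57°
pole (s+500): 500 + j535 → |·| = √(500²+535²) = √536225 ≈ 732.27, ∠ = arctan(535/500) ≈ 46.94°
pole (s+535): 535 + j535 → |·| = √(535²+535²) = √572450 ≈ 756.6, ∠ = arctan(535/535) ≈ 45.00°
∠T = 89.57° − 91.94° = -2.37°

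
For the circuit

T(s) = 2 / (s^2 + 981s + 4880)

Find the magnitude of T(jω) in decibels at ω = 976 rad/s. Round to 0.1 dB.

-116.6 dB

Substitute s = j976:
Numerator: 2 = 2 + j0
Denominator: (j976)^2 + 981(j976) + 4880 = -947696 + j957456
|N| = √(2² + 0²) ≈ 2, ∠N ≈ 0.00°
|D| = √(947696² + 957456²) ≈ 1.3472e+06, ∠D ≈ 134.71°
|T| = 2 / 1.3472e+06 ≈ 1.4846e-06
Gain = 20 log₁₀(1.4846e-06) ≈ -116.57 dB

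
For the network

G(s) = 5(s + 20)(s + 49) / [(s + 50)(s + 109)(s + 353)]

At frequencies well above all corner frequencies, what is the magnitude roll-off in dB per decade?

-20 dB/decade

Each pole contributes −20 dB/decade at high frequency; each zero contributes +20 dB/decade.
Net: 2 zero(s) − 3 pole(s) → -20 dB/decade.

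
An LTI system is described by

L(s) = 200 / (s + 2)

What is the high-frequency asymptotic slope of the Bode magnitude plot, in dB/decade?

-20 dB/decade

Each pole contributes −20 dB/decade at high frequency; each zero contributes +20 dB/decade.
Net: 0 zero(s) − 1 pole(s) → -20 dB/decade.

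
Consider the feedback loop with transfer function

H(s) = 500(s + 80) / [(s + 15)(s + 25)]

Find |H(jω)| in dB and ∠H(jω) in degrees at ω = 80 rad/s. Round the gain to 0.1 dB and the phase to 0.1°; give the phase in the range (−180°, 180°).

18.4 dB, -107.0°

At s = jω = j80:
zero (s+80): 80 + j80 → |·| = √(80²+80²) = √12800 ≈ 113.14, ∠ = arctan(80/80) ≈ 45.00°
pole (s+15): 15 + j80 → |·| = √(15²+80²) = √6625 ≈ 81.394, ∠ = arctan(80/15) ≈ 79.38°
pole (s+25): 25 + j80 → |·| = √(25²+80²) = √7025 ≈ 83.815, ∠ = arctan(80/25) ≈ 72.65°
|H| = 500 · 113.14 / 6822 ≈ 8.2923
Gain = 20 log₁₀(8.2923) ≈ 18.37 dB
∠H = 45.00° − 152.03° = -107.03°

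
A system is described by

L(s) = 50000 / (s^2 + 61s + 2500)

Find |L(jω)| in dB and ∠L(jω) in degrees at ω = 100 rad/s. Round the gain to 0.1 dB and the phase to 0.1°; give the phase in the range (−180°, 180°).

14.3 dB, -140.9°

At s = jω = j100:
quadratic: (j100)² + 61·j100 + 2500 = -7500 + j6100 → |·| ≈ 9667.5, ∠ ≈ 140.88°
|L| = 50000 / 9667.5 ≈ 5.172
Gain = 20 log₁₀(5.172) ≈ 14.27 dB
∠L = 0.00° − 140.88° = -140.88°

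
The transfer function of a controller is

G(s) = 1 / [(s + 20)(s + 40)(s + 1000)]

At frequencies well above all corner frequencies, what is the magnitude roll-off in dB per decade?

Each pole contributes −20 dB/decade at high frequency; each zero contributes +20 dB/decade.
Net: 0 zero(s) − 3 pole(s) → -60 dB/decade.

-60 dB/decade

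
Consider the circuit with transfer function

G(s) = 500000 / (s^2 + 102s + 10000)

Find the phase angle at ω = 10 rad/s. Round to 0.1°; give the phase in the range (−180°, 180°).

At s = jω = j10:
quadratic: (j10)² + 102·j10 + 10000 = 9900 + j1020 → |·| ≈ 9952.4, ∠ ≈ 5.88°
∠G = 0.00° − 5.88° = -5.88°

-5.9°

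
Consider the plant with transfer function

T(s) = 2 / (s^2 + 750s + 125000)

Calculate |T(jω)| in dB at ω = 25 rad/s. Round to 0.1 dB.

-96.0 dB

Substitute s = j25:
Numerator: 2 = 2 + j0
Denominator: (j25)^2 + 750(j25) + 125000 = 124375 + j18750
|N| = √(2² + 0²) ≈ 2, ∠N ≈ 0.00°
|D| = √(124375² + 18750²) ≈ 1.2578e+05, ∠D ≈ 8.57°
|T| = 2 / 1.2578e+05 ≈ 1.5901e-05
Gain = 20 log₁₀(1.5901e-05) ≈ -95.97 dB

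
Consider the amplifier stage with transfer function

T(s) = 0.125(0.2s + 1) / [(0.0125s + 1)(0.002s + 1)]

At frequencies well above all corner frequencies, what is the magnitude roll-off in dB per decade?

Each pole contributes −20 dB/decade at high frequency; each zero contributes +20 dB/decade.
Net: 1 zero(s) − 2 pole(s) → -20 dB/decade.

-20 dB/decade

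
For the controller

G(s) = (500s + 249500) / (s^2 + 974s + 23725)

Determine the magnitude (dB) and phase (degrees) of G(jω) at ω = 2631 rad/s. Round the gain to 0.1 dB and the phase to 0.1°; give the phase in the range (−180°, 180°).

-14.8 dB, -80.4°

Substitute s = j2631:
Numerator: 500(j2631) + 249500 = 249500 + j1315500
Denominator: (j2631)^2 + 974(j2631) + 23725 = -6898436 + j2562594
|N| = √(249500² + 1315500²) ≈ 1.339e+06, ∠N ≈ 79.26°
|D| = √(6898436² + 2562594²) ≈ 7.359e+06, ∠D ≈ 159.62°
|G| = 1.339e+06 / 7.359e+06 ≈ 0.18195
Gain = 20 log₁₀(0.18195) ≈ -14.80 dB
∠G = 79.26° − 159.62° = -80.36°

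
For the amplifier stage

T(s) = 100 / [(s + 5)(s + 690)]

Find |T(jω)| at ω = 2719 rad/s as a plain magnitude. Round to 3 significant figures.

1.31e-05

At s = jω = j2719:
pole (s+5): 5 + j2719 → |·| = √(5²+2719²) = √7392986 ≈ 2719, ∠ = arctan(2719/5) ≈ 89.89°
pole (s+690): 690 + j2719 → |·| = √(690²+2719²) = √7869061 ≈ 2805.2, ∠ = arctan(2719/690) ≈ 75.76°
|T| = 100 / 7.6273e+06 ≈ 1.3111e-05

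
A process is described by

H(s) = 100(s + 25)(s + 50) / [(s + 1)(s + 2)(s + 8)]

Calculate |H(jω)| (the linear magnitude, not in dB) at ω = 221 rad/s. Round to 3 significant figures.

At s = jω = j221:
zero (s+25): 25 + j221 → |·| = √(25²+221²) = √49466 ≈ 222.41, ∠ = arctan(221/25) ≈ 83.55°
zero (s+50): 50 + j221 → |·| = √(50²+221²) = √51341 ≈ 226.59, ∠ = arctan(221/50) ≈ 77.25°
pole (s+1): 1 + j221 → |·| = √(1²+221²) = √48842 ≈ 221, ∠ = arctan(221/1) ≈ 89.74°
pole (s+2): 2 + j221 → |·| = √(2²+221²) = √48845 ≈ 221.01, ∠ = arctan(221/2) ≈ 89.48°
pole (s+8): 8 + j221 → |·| = √(8²+221²) = √48905 ≈ 221.14, ∠ = arctan(221/8) ≈ 87.93°
|H| = 100 · 50396 / 1.0801e+07 ≈ 0.46659

0.467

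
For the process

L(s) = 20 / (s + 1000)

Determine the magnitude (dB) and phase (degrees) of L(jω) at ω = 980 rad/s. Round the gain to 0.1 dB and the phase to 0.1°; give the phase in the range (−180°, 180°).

Substitute s = j980:
Numerator: 20 = 20 + j0
Denominator: (j980) + 1000 = 1000 + j980
|N| = √(20² + 0²) ≈ 20, ∠N ≈ 0.00°
|D| = √(1000² + 980²) ≈ 1400.1, ∠D ≈ 44.42°
|L| = 20 / 1400.1 ≈ 0.014285
Gain = 20 log₁₀(0.014285) ≈ -36.90 dB
∠L = 0.00° − 44.42° = -44.42°

-36.9 dB, -44.4°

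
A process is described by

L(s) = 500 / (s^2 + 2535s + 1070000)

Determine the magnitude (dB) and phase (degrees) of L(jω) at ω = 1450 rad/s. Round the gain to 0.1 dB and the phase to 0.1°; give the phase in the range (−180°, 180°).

-77.7 dB, -105.7°

Substitute s = j1450:
Numerator: 500 = 500 + j0
Denominator: (j1450)^2 + 2535(j1450) + 1070000 = -1032500 + j3675750
|N| = √(500² + 0²) ≈ 500, ∠N ≈ 0.00°
|D| = √(1032500² + 3675750²) ≈ 3.818e+06, ∠D ≈ 105.69°
|L| = 500 / 3.818e+06 ≈ 0.00013096
Gain = 20 log₁₀(0.00013096) ≈ -77.66 dB
∠L = 0.00° − 105.69° = -105.69°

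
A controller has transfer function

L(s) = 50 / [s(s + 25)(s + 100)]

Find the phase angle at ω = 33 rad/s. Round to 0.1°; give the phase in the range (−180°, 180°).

-161.1°

At s = jω = j33:
pole (s+25): 25 + j33 → |·| = √(25²+33²) = √1714 ≈ 41.4, ∠ = arctan(33/25) ≈ 52.85°
pole (s+100): 100 + j33 → |·| = √(100²+33²) = √11089 ≈ 105.3, ∠ = arctan(33/100) ≈ 18.26°
pole at origin: |s| = 33, ∠ = 90.00° (in denominator)
∠L = 0.00° − 161.11° = -161.11°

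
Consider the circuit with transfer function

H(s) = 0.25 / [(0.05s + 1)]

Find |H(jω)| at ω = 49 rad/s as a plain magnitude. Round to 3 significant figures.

At ω = 49 rad/s:
pole (1 + j49·0.05) = 1 + j2.45 → |·| ≈ 2.6462, ∠ ≈ 67.80°
|H| = 0.25 · 1 / (2.6462) ≈ 0.094475

0.0945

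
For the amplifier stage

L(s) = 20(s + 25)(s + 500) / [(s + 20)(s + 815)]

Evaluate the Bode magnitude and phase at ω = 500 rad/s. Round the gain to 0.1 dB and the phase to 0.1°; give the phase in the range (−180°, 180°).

At s = jω = j500:
zero (s+25): 25 + j500 → |·| = √(25²+500²) = √250625 ≈ 500.62, ∠ = arctan(500/25) ≈ 87.14°
zero (s+500): 500 + j500 → |·| = √(500²+500²) = √500000 ≈ 707.11, ∠ = arctan(500/500) ≈ 45.00°
pole (s+20): 20 + j500 → |·| = √(20²+500²) = √250400 ≈ 500.4, ∠ = arctan(500/20) ≈ 87.71°
pole (s+815): 815 + j500 → |·| = √(815²+500²) = √914225 ≈ 956.15, ∠ = arctan(500/815) ≈ 31.53°
|L| = 20 · 3.5399e+05 / 4.7846e+05 ≈ 14.797
Gain = 20 log₁₀(14.797) ≈ 23.40 dB
∠L = 132.14° − 119.24° = 12.90°

23.4 dB, 12.9°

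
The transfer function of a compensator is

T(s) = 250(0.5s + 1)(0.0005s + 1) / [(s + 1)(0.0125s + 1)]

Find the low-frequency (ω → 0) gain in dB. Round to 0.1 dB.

48.0 dB

T(0) = 250 · 1 / 1 = 250
20 log₁₀(250) ≈ 47.96 dB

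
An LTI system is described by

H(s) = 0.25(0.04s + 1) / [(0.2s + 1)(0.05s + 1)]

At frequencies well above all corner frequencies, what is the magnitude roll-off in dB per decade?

Each pole contributes −20 dB/decade at high frequency; each zero contributes +20 dB/decade.
Net: 1 zero(s) − 2 pole(s) → -20 dB/decade.

-20 dB/decade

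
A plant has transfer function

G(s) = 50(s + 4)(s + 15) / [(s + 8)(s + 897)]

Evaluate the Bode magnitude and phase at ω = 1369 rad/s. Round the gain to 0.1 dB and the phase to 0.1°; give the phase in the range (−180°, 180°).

At s = jω = j1369:
zero (s+4): 4 + j1369 → |·| = √(4²+1369²) = √1874177 ≈ 1369, ∠ = arctan(1369/4) ≈ 89.83°
zero (s+15): 15 + j1369 → |·| = √(15²+1369²) = √1874386 ≈ 1369.1, ∠ = arctan(1369/15) ≈ 89.37°
pole (s+8): 8 + j1369 → |·| = √(8²+1369²) = √1874225 ≈ 1369, ∠ = arctan(1369/8) ≈ 89.67°
pole (s+897): 897 + j1369 → |·| = √(897²+1369²) = √2678770 ≈ 1636.7, ∠ = arctan(1369/897) ≈ 56.77°
|G| = 50 · 1.8743e+06 / 2.2406e+06 ≈ 41.826
Gain = 20 log₁₀(41.826) ≈ 32.43 dB
∠G = 179.20° − 146.44° = 32.76°

32.4 dB, 32.8°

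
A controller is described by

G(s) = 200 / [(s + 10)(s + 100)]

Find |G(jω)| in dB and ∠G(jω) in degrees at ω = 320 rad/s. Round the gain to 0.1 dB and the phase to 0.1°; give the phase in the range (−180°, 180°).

-54.6 dB, -160.9°

At s = jω = j320:
pole (s+10): 10 + j320 → |·| = √(10²+320²) = √102500 ≈ 320.16, ∠ = arctan(320/10) ≈ 88.21°
pole (s+100): 100 + j320 → |·| = √(100²+320²) = √112400 ≈ 335.26, ∠ = arctan(320/100) ≈ 72.65°
|G| = 200 / 1.0734e+05 ≈ 0.0018632
Gain = 20 log₁₀(0.0018632) ≈ -54.59 dB
∠G = 0.00° − 160.86° = -160.86°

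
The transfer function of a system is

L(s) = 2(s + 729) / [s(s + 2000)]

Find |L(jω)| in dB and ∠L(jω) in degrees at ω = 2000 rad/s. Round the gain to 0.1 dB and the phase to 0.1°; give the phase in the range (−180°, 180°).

-62.5 dB, -65.0°

At s = jω = j2000:
zero (s+729): 729 + j2000 → |·| = √(729²+2000²) = √4531441 ≈ 2128.7, ∠ = arctan(2000/729) ≈ 69.97°
pole (s+2000): 2000 + j2000 → |·| = √(2000²+2000²) = √8000000 ≈ 2828.4, ∠ = arctan(2000/2000) ≈ 45.00°
pole at origin: |s| = 2000, ∠ = 90.00° (in denominator)
|L| = 2 · 2128.7 / 5.6568e+06 ≈ 0.00075262
Gain = 20 log₁₀(0.00075262) ≈ -62.47 dB
∠L = 69.97° − 135.00° = -65.03°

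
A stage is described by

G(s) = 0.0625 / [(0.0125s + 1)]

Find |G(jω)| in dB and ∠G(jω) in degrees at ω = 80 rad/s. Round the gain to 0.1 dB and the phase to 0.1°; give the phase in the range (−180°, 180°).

At ω = 80 rad/s:
pole (1 + j80·0.0125) = 1 + j1 → |·| ≈ 1.4142, ∠ ≈ 45.00°
|G| = 0.0625 · 1 / (1.4142) ≈ 0.044195
Gain = 20 log₁₀(0.044195) ≈ -27.09 dB
∠G = (0°) − (45.00°) = -45.00°

-27.1 dB, -45.0°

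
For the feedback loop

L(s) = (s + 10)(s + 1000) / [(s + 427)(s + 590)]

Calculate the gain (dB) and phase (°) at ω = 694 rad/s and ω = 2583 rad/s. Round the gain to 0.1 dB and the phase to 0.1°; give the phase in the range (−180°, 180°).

At s = jω = j694:
zero (s+10): 10 + j694 → |·| = √(10²+694²) = √481736 ≈ 694.07, ∠ = arctan(694/10) ≈ 89.17°
zero (s+1000): 1000 + j694 → |·| = √(1000²+694²) = √1481636 ≈ 1217.2, ∠ = arctan(694/1000) ≈ 34.76°
pole (s+427): 427 + j694 → |·| = √(427²+694²) = √663965 ≈ 814.84, ∠ = arctan(694/427) ≈ 58.40°
pole (s+590): 590 + j694 → |·| = √(590²+694²) = √829736 ≈ 910.9, ∠ = arctan(694/590) ≈ 49.63°
|L| = 1 · 8.4482e+05 / 7.4224e+05 ≈ 1.1382
Gain = 20 log₁₀(1.1382) ≈ 1.12 dB
∠L = 123.93° − 108.03° = 15.90°

At s = jω = j2583:
zero (s+10): 10 + j2583 → |·| = √(10²+2583²) = √6671989 ≈ 2583, ∠ = arctan(2583/10) ≈ 89.78°
zero (s+1000): 1000 + j2583 → |·| = √(1000²+2583²) = √7671889 ≈ 2769.8, ∠ = arctan(2583/1000) ≈ 68.84°
pole (s+427): 427 + j2583 → |·| = √(427²+2583²) = √6854218 ≈ 2618.1, ∠ = arctan(2583/427) ≈ 80.61°
pole (s+590): 590 + j2583 → |·| = √(590²+2583²) = √7019989 ≈ 2649.5, ∠ = arctan(2583/590) ≈ 77.13°
|L| = 1 · 7.1544e+06 / 6.9367e+06 ≈ 1.0314
Gain = 20 log₁₀(1.0314) ≈ 0.27 dB
∠L = 158.62° − 157.74° = 0.88°

ω = 694: 1.1 dB, 15.9°; ω = 2583: 0.3 dB, 0.9°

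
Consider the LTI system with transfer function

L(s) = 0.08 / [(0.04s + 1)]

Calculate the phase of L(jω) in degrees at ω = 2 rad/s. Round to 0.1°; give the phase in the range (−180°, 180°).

-4.6°

At ω = 2 rad/s:
pole (1 + j2·0.04) = 1 + j0.08 → |·| ≈ 1.0032, ∠ ≈ 4.57°
∠L = (0°) − (4.57°) = -4.57°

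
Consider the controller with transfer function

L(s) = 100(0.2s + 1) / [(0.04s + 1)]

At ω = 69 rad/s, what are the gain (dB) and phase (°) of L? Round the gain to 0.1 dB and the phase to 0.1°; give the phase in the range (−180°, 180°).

53.5 dB, 15.8°

At ω = 69 rad/s:
zero (1 + j69·0.2) = 1 + j13.8 → |·| ≈ 13.836, ∠ ≈ 85.86°
pole (1 + j69·0.04) = 1 + j2.76 → |·| ≈ 2.9356, ∠ ≈ 70.08°
|L| = 100 · 13.836 / (2.9356) ≈ 471.32
Gain = 20 log₁₀(471.32) ≈ 53.47 dB
∠L = (85.86°) − (70.08°) = 15.78°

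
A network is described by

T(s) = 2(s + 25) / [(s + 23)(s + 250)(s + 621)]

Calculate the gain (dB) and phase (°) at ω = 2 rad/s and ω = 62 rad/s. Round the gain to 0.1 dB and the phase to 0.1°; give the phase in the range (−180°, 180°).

ω = 2: -97.1 dB, -1.0°; ω = 62: -98.0 dB, -21.2°

At s = jω = j2:
zero (s+25): 25 + j2 → |·| = √(25²+2²) = √629 ≈ 25.08, ∠ = arctan(2/25) ≈ 4.57°
pole (s+23): 23 + j2 → |·| = √(23²+2²) = √533 ≈ 23.087, ∠ = arctan(2/23) ≈ 4.97°
pole (s+250): 250 + j2 → |·| = √(250²+2²) = √62504 ≈ 250.01, ∠ = arctan(2/250) ≈ 0.46°
pole (s+621): 621 + j2 → |·| = √(621²+2²) = √385645 ≈ 621, ∠ = arctan(2/621) ≈ 0.18°
|T| = 2 · 25.08 / 3.5844e+06 ≈ 1.3994e-05
Gain = 20 log₁₀(1.3994e-05) ≈ -97.08 dB
∠T = 4.57° − 5.61° = -1.04°

At s = jω = j62:
zero (s+25): 25 + j62 → |·| = √(25²+62²) = √4469 ≈ 66.851, ∠ = arctan(62/25) ≈ 68.04°
pole (s+23): 23 + j62 → |·| = √(23²+62²) = √4373 ≈ 66.129, ∠ = arctan(62/23) ≈ 69.65°
pole (s+250): 250 + j62 → |·| = √(250²+62²) = √66344 ≈ 257.57, ∠ = arctan(62/250) ≈ 13.93°
pole (s+621): 621 + j62 → |·| = √(621²+62²) = √389485 ≈ 624.09, ∠ = arctan(62/621) ≈ 5.70°
|T| = 2 · 66.851 / 1.063e+07 ≈ 1.2578e-05
Gain = 20 log₁₀(1.2578e-05) ≈ -98.01 dB
∠T = 68.04° − 89.28° = -21.24°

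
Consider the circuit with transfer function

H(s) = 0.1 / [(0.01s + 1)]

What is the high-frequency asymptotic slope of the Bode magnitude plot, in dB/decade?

-20 dB/decade

Each pole contributes −20 dB/decade at high frequency; each zero contributes +20 dB/decade.
Net: 0 zero(s) − 1 pole(s) → -20 dB/decade.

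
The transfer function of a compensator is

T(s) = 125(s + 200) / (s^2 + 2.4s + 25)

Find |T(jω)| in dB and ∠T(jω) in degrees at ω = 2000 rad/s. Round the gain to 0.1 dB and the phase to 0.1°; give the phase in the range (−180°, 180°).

-24.0 dB, -95.6°

At s = jω = j2000:
zero (s+200): 200 + j2000 → |·| = √(200²+2000²) = √4040000 ≈ 2010, ∠ = arctan(2000/200) ≈ 84.29°
quadratic: (j2000)² + 2.4·j2000 + 25 = -3999975 + j4800 → |·| ≈ 4e+06, ∠ ≈ 179.93°
|T| = 125 · 2010 / 4e+06 ≈ 0.062812
Gain = 20 log₁₀(0.062812) ≈ -24.04 dB
∠T = 84.29° − 179.93° = -95.64°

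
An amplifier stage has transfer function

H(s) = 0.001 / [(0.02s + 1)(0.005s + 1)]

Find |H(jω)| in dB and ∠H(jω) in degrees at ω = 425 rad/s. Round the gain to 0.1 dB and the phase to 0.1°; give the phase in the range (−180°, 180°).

-86.1 dB, -148.1°

At ω = 425 rad/s:
pole (1 + j425·0.02) = 1 + j8.5 → |·| ≈ 8.5586, ∠ ≈ 83.29°
pole (1 + j425·0.005) = 1 + j2.125 → |·| ≈ 2.3485, ∠ ≈ 64.80°
|H| = 0.001 · 1 / (8.5586 · 2.3485) ≈ 4.9752e-05
Gain = 20 log₁₀(4.9752e-05) ≈ -86.06 dB
∠H = (0°) − (83.29° + 64.80°) = -148.09°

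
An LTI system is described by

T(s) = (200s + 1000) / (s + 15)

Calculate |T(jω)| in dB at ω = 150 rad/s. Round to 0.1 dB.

46.0 dB

Substitute s = j150:
Numerator: 200(j150) + 1000 = 1000 + j30000
Denominator: (j150) + 15 = 15 + j150
|N| = √(1000² + 30000²) ≈ 30017, ∠N ≈ 88.09°
|D| = √(15² + 150²) ≈ 150.75, ∠D ≈ 84.29°
|T| = 30017 / 150.75 ≈ 199.12
Gain = 20 log₁₀(199.12) ≈ 45.98 dB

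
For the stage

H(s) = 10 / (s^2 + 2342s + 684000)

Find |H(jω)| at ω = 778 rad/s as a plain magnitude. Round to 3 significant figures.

5.48e-06

Substitute s = j778:
Numerator: 10 = 10 + j0
Denominator: (j778)^2 + 2342(j778) + 684000 = 78716 + j1822076
|N| = √(10² + 0²) ≈ 10, ∠N ≈ 0.00°
|D| = √(78716² + 1822076²) ≈ 1.8238e+06, ∠D ≈ 87.53°
|H| = 10 / 1.8238e+06 ≈ 5.4831e-06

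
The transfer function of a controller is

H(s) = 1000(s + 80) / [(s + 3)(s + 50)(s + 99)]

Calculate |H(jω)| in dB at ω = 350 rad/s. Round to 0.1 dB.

At s = jω = j350:
zero (s+80): 80 + j350 → |·| = √(80²+350²) = √128900 ≈ 359.03, ∠ = arctan(350/80) ≈ 77.12°
pole (s+3): 3 + j350 → |·| = √(3²+350²) = √122509 ≈ 350.01, ∠ = arctan(350/3) ≈ 89.51°
pole (s+50): 50 + j350 → |·| = √(50²+350²) = √125000 ≈ 353.55, ∠ = arctan(350/50) ≈ 81.87°
pole (s+99): 99 + j350 → |·| = √(99²+350²) = √132301 ≈ 363.73, ∠ = arctan(350/99) ≈ 74.21°
|H| = 1000 · 359.03 / 4.501e+07 ≈ 0.0079767
Gain = 20 log₁₀(0.0079767) ≈ -41.96 dB

-42.0 dB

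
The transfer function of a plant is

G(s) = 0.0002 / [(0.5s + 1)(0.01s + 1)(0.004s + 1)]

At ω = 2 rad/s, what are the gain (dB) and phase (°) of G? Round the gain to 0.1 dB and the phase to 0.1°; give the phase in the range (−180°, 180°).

At ω = 2 rad/s:
pole (1 + j2·0.5) = 1 + j1 → |·| ≈ 1.4142, ∠ ≈ 45.00°
pole (1 + j2·0.01) = 1 + j0.02 → |·| ≈ 1.0002, ∠ ≈ 1.15°
pole (1 + j2·0.004) = 1 + j0.008 → |·| ≈ 1, ∠ ≈ 0.46°
|G| = 0.0002 · 1 / (1.4142 · 1.0002 · 1) ≈ 0.00014139
Gain = 20 log₁₀(0.00014139) ≈ -76.99 dB
∠G = (0°) − (45.00° + 1.15° + 0.46°) = -46.61°

-77.0 dB, -46.6°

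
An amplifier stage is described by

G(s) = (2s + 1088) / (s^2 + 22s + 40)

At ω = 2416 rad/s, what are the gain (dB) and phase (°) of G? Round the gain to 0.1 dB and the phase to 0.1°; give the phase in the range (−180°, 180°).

Substitute s = j2416:
Numerator: 2(j2416) + 1088 = 1088 + j4832
Denominator: (j2416)^2 + 22(j2416) + 40 = -5837016 + j53152
|N| = √(1088² + 4832²) ≈ 4953, ∠N ≈ 77.31°
|D| = √(5837016² + 53152²) ≈ 5.8373e+06, ∠D ≈ 179.48°
|G| = 4953 / 5.8373e+06 ≈ 0.00084851
Gain = 20 log₁₀(0.00084851) ≈ -61.43 dB
∠G = 77.31° − 179.48° = -102.17°

-61.4 dB, -102.2°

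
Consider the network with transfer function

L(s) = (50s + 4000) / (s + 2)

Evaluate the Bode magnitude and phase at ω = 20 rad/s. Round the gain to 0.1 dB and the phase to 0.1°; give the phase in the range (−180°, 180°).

46.2 dB, -70.3°

Substitute s = j20:
Numerator: 50(j20) + 4000 = 4000 + j1000
Denominator: (j20) + 2 = 2 + j20
|N| = √(4000² + 1000²) ≈ 4123.1, ∠N ≈ 14.04°
|D| = √(2² + 20²) ≈ 20.1, ∠D ≈ 84.29°
|L| = 4123.1 / 20.1 ≈ 205.13
Gain = 20 log₁₀(205.13) ≈ 46.24 dB
∠L = 14.04° − 84.29° = -70.25°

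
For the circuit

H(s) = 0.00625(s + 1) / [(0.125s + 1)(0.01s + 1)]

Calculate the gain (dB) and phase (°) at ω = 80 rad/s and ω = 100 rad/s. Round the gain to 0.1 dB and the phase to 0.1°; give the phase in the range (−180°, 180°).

At ω = 80 rad/s:
zero (1 + j80·1) = 1 + j80 → |·| ≈ 80.006, ∠ ≈ 89.28°
pole (1 + j80·0.125) = 1 + j10 → |·| ≈ 10.05, ∠ ≈ 84.29°
pole (1 + j80·0.01) = 1 + j0.8 → |·| ≈ 1.2806, ∠ ≈ 38.66°
|H| = 0.00625 · 80.006 / (10.05 · 1.2806) ≈ 0.038853
Gain = 20 log₁₀(0.038853) ≈ -28.21 dB
∠H = (89.28°) − (84.29° + 38.66°) = -33.67°

At ω = 100 rad/s:
zero (1 + j100·1) = 1 + j100 → |·| ≈ 100, ∠ ≈ 89.43°
pole (1 + j100·0.125) = 1 + j12.5 → |·| ≈ 12.54, ∠ ≈ 85.43°
pole (1 + j100·0.01) = 1 + j1 → |·| ≈ 1.4142, ∠ ≈ 45.00°
|H| = 0.00625 · 100 / (12.54 · 1.4142) ≈ 0.035243
Gain = 20 log₁₀(0.035243) ≈ -29.06 dB
∠H = (89.43°) − (85.43° + 45.00°) = -41.00°

ω = 80: -28.2 dB, -33.7°; ω = 100: -29.1 dB, -41.0°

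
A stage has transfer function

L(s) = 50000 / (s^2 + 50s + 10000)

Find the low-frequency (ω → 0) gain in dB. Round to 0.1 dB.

L(0) = 50000 / 10000 = 5
20 log₁₀(5) ≈ 13.98 dB

14.0 dB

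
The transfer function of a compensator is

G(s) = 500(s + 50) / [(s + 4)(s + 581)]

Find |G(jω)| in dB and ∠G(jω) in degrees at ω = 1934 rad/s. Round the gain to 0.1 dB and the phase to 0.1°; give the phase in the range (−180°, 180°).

At s = jω = j1934:
zero (s+50): 50 + j1934 → |·| = √(50²+1934²) = √3742856 ≈ 1934.6, ∠ = arctan(1934/50) ≈ 88.52°
pole (s+4): 4 + j1934 → |·| = √(4²+1934²) = √3740372 ≈ 1934, ∠ = arctan(1934/4) ≈ 89.88°
pole (s+581): 581 + j1934 → |·| = √(581²+1934²) = √4077917 ≈ 2019.4, ∠ = arctan(1934/581) ≈ 73.28°
|G| = 500 · 1934.6 / 3.9055e+06 ≈ 0.24768
Gain = 20 log₁₀(0.24768) ≈ -12.12 dB
∠G = 88.52° − 163.16° = -74.64°

-12.1 dB, -74.6°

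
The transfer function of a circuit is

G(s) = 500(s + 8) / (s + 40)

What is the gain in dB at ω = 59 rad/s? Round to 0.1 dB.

52.4 dB

At s = jω = j59:
zero (s+8): 8 + j59 → |·| = √(8²+59²) = √3545 ≈ 59.54, ∠ = arctan(59/8) ≈ 82.28°
pole (s+40): 40 + j59 → |·| = √(40²+59²) = √5081 ≈ 71.281, ∠ = arctan(59/40) ≈ 55.86°
|G| = 500 · 59.54 / 71.281 ≈ 417.64
Gain = 20 log₁₀(417.64) ≈ 52.42 dB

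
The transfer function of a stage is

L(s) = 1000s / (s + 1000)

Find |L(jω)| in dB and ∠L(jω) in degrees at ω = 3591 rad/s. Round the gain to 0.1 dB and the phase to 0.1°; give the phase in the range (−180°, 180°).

59.7 dB, 15.6°

At s = jω = j3591:
zero at origin: s = j3591 → |·| = 3591, ∠ = 90.00°
pole (s+1000): 1000 + j3591 → |·| = √(1000²+3591²) = √13895281 ≈ 3727.6, ∠ = arctan(3591/1000) ≈ 74.44°
|L| = 1000 · 3591 / 3727.6 ≈ 963.35
Gain = 20 log₁₀(963.35) ≈ 59.68 dB
∠L = 90.00° − 74.44° = 15.56°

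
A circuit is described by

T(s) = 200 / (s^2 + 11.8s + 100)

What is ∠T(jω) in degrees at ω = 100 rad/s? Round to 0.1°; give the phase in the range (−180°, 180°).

-173.2°

At s = jω = j100:
quadratic: (j100)² + 11.8·j100 + 100 = -9900 + j1180 → |·| ≈ 9970.1, ∠ ≈ 173.20°
∠T = 0.00° − 173.20° = -173.20°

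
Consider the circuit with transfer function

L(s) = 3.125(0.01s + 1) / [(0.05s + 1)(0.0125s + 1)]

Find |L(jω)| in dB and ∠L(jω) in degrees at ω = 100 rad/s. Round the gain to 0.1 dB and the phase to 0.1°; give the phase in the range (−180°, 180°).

At ω = 100 rad/s:
zero (1 + j100·0.01) = 1 + j1 → |·| ≈ 1.4142, ∠ ≈ 45.00°
pole (1 + j100·0.05) = 1 + j5 → |·| ≈ 5.099, ∠ ≈ 78.69°
pole (1 + j100·0.0125) = 1 + j1.25 → |·| ≈ 1.6008, ∠ ≈ 51.34°
|L| = 3.125 · 1.4142 / (5.099 · 1.6008) ≈ 0.54143
Gain = 20 log₁₀(0.54143) ≈ -5.33 dB
∠L = (45.00°) − (78.69° + 51.34°) = -85.03°

-5.3 dB, -85.0°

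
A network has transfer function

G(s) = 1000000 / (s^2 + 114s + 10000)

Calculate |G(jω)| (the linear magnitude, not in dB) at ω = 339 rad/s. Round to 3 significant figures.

At s = jω = j339:
quadratic: (j339)² + 114·j339 + 10000 = -104921 + j38646 → |·| ≈ 1.1181e+05, ∠ ≈ 159.78°
|G| = 1000000 / 1.1181e+05 ≈ 8.9437

8.94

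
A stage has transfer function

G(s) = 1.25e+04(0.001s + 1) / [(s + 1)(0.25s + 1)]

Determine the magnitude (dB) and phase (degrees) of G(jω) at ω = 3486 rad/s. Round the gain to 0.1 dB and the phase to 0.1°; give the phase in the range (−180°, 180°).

At ω = 3486 rad/s:
zero (1 + j3486·0.001) = 1 + j3.486 → |·| ≈ 3.6266, ∠ ≈ 73.99°
pole (1 + j3486·1) = 1 + j3486 → |·| ≈ 3486, ∠ ≈ 89.98°
pole (1 + j3486·0.25) = 1 + j871.5 → |·| ≈ 871.5, ∠ ≈ 89.93°
|G| = 1.25e+04 · 3.6266 / (3486 · 871.5) ≈ 0.014922
Gain = 20 log₁₀(0.014922) ≈ -36.52 dB
∠G = (73.99°) − (89.98° + 89.93°) = -105.92°

-36.5 dB, -105.9°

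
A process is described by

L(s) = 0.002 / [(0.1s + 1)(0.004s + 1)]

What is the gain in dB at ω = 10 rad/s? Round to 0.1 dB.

-57.0 dB

At ω = 10 rad/s:
pole (1 + j10·0.1) = 1 + j1 → |·| ≈ 1.4142, ∠ ≈ 45.00°
pole (1 + j10·0.004) = 1 + j0.04 → |·| ≈ 1.0008, ∠ ≈ 2.29°
|L| = 0.002 · 1 / (1.4142 · 1.0008) ≈ 0.0014131
Gain = 20 log₁₀(0.0014131) ≈ -57.00 dB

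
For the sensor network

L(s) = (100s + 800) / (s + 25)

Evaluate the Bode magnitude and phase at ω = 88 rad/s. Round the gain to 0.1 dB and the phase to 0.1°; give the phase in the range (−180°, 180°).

Substitute s = j88:
Numerator: 100(j88) + 800 = 800 + j8800
Denominator: (j88) + 25 = 25 + j88
|N| = √(800² + 8800²) ≈ 8836.3, ∠N ≈ 84.81°
|D| = √(25² + 88²) ≈ 91.482, ∠D ≈ 74.14°
|L| = 8836.3 / 91.482 ≈ 96.591
Gain = 20 log₁₀(96.591) ≈ 39.70 dB
∠L = 84.81° − 74.14° = 10.67°

39.7 dB, 10.7°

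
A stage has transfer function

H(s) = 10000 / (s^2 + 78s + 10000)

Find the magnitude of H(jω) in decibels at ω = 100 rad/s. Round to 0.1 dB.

2.2 dB

At s = jω = j100:
quadratic: (j100)² + 78·j100 + 10000 = 0 + j7800 → |·| ≈ 7800, ∠ ≈ 90.00°
|H| = 10000 / 7800 ≈ 1.2821
Gain = 20 log₁₀(1.2821) ≈ 2.16 dB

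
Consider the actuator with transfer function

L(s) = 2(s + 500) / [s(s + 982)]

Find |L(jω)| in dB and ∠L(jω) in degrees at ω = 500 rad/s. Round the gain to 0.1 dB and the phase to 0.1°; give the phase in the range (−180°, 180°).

At s = jω = j500:
zero (s+500): 500 + j500 → |·| = √(500²+500²) = √500000 ≈ 707.11, ∠ = arctan(500/500) ≈ 45.00°
pole (s+982): 982 + j500 → |·| = √(982²+500²) = √1214324 ≈ 1102, ∠ = arctan(500/982) ≈ 26.98°
pole at origin: |s| = 500, ∠ = 90.00° (in denominator)
|L| = 2 · 707.11 / 5.51e+05 ≈ 0.0025666
Gain = 20 log₁₀(0.0025666) ≈ -51.81 dB
∠L = 45.00° − 116.98° = -71.98°

-51.8 dB, -72.0°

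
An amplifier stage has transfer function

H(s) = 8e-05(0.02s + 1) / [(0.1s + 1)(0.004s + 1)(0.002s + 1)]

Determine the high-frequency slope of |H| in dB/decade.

-40 dB/decade

Each pole contributes −20 dB/decade at high frequency; each zero contributes +20 dB/decade.
Net: 1 zero(s) − 3 pole(s) → -40 dB/decade.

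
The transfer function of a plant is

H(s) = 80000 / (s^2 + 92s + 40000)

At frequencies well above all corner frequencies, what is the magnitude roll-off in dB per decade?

Each pole contributes −20 dB/decade at high frequency; each zero contributes +20 dB/decade.
Net: 0 zero(s) − 2 pole(s) → -40 dB/decade.

-40 dB/decade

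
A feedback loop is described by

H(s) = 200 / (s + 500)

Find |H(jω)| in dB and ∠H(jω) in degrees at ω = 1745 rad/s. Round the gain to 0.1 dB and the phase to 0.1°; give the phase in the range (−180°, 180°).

At s = jω = j1745:
pole (s+500): 500 + j1745 → |·| = √(500²+1745²) = √3295025 ≈ 1815.2, ∠ = arctan(1745/500) ≈ 74.01°
|H| = 200 / 1815.2 ≈ 0.11018
Gain = 20 log₁₀(0.11018) ≈ -19.16 dB
∠H = 0.00° − 74.01° = -74.01°

-19.2 dB, -74.0°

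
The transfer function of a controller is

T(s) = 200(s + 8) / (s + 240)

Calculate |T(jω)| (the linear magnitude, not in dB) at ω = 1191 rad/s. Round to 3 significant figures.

At s = jω = j1191:
zero (s+8): 8 + j1191 → |·| = √(8²+1191²) = √1418545 ≈ 1191, ∠ = arctan(1191/8) ≈ 89.62°
pole (s+240): 240 + j1191 → |·| = √(240²+1191²) = √1476081 ≈ 1214.9, ∠ = arctan(1191/240) ≈ 78.61°
|T| = 200 · 1191 / 1214.9 ≈ 196.07

196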